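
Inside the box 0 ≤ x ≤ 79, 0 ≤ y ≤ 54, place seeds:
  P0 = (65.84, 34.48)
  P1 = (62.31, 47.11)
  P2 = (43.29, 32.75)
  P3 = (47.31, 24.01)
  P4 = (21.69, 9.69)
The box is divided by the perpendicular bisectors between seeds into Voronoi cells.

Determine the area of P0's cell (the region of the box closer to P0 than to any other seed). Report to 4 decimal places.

1. box [0,79]×[0,54]: [(0, 0) (79, 0) (79, 54) (0, 54)]
2. ⊥bis P0·P1 via (64.075,40.795): [(0, 22.8865) (0, 0) (79, 0) (79, 44.9664)]  |A|=2680.1898
3. ⊥bis P0·P2 via (54.565,33.615): [(54.2254, 38.0421) (57.1439, 0) (79, 0) (79, 44.9664)]  |A|=972.7397
4. ⊥bis P0·P3 via (56.575,29.245): [(54.2254, 38.0421) (54.6371, 32.6747) (73.0993, 0) (79, 0) (79, 44.9664)]  |A|=712.071
5. ⊥bis P0·P4 via (43.765,22.085): [(54.2254, 38.0421) (54.6371, 32.6747) (73.0993, 0) (79, 0) (79, 44.9664)]  |A|=712.071
6. canonical 5-gon: [(54.2254, 38.0421) (54.6371, 32.6747) (73.0993, 0) (79, 0) (79, 44.9664)]
7. shoelace: 712.071

Area of P0's cell: 712.0710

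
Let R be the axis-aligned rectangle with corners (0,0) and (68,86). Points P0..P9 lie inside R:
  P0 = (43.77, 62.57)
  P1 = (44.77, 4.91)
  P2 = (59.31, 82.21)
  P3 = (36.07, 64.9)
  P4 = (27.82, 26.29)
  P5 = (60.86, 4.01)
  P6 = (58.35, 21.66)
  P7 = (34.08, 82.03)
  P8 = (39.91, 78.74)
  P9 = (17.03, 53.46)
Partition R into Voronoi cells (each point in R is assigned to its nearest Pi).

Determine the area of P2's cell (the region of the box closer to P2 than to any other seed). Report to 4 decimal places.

1. box [0,68]×[0,86]: [(0, 0) (68, 0) (68, 86) (0, 86)]
2. ⊥bis P2·P0 via (51.54,72.39): [(68, 59.3662) (68, 86) (34.3392, 86)]  |A|=448.2583
3. ⊥bis P2·P1 via (52.04,43.56): [(68, 59.3662) (68, 86) (34.3392, 86)]  |A|=448.2583
4. ⊥bis P2·P3 via (47.69,73.555): [(44.2778, 78.1362) (68, 59.3662) (68, 86) (38.4205, 86)]  |A|=432.211
5. ⊥bis P2·P4 via (43.565,54.25): [(44.2778, 78.1362) (68, 59.3662) (68, 86) (38.4205, 86)]  |A|=432.211
6. ⊥bis P2·P5 via (60.085,43.11): [(44.2778, 78.1362) (68, 59.3662) (68, 86) (38.4205, 86)]  |A|=432.211
7. ⊥bis P2·P6 via (58.83,51.935): [(44.2778, 78.1362) (68, 59.3662) (68, 86) (38.4205, 86)]  |A|=432.211
8. ⊥bis P2·P7 via (46.695,82.12): [(46.7373, 76.1901) (68, 59.3662) (68, 86) (46.6673, 86)]  |A|=387.7895
9. ⊥bis P2·P8 via (49.61,80.475): [(50.9764, 72.836) (68, 59.3662) (68, 86) (48.6218, 86)]  |A|=354.2503
10. ⊥bis P2·P9 via (38.17,67.835): [(50.9764, 72.836) (68, 59.3662) (68, 86) (48.6218, 86)]  |A|=354.2503
11. canonical 4-gon: [(50.9764, 72.836) (68, 59.3662) (68, 86) (48.6218, 86)]
12. shoelace: 354.2503

Area of P2's cell: 354.2503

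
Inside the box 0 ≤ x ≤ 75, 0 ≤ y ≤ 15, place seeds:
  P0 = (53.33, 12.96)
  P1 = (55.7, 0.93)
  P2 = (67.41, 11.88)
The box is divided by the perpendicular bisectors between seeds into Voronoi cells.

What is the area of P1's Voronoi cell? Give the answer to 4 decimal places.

1. box [0,75]×[0,15]: [(0, 0) (75, 0) (75, 15) (0, 15)]
2. ⊥bis P1·P0 via (54.515,6.945): [(19.2625, 0) (75, 0) (75, 10.9807)]  |A|=306.0182
3. ⊥bis P1·P2 via (61.555,6.405): [(60.0334, 8.0322) (19.2625, 0) (67.5443, 0)]  |A|=193.9038
4. canonical 3-gon: [(60.0334, 8.0322) (19.2625, 0) (67.5443, 0)]
5. shoelace: 193.9038

Area of P1's cell: 193.9038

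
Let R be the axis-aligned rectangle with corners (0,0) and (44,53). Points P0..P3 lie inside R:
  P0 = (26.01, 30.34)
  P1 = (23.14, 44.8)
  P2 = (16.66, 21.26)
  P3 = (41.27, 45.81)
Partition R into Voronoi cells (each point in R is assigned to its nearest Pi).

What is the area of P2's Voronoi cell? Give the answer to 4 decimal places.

Area of P2's cell: 1048.2254

1. box [0,44]×[0,53]: [(0, 0) (44, 0) (44, 53) (0, 53)]
2. ⊥bis P2·P0 via (21.335,25.8): [(0, 47.7694) (0, 0) (44, 0) (44, 2.461)]  |A|=1105.0699
3. ⊥bis P2·P1 via (19.9,33.03): [(12.2756, 35.1288) (0, 38.508) (0, 0) (44, 0) (44, 2.461)]  |A|=1048.2254
4. ⊥bis P2·P3 via (28.965,33.535): [(12.2756, 35.1288) (0, 38.508) (0, 0) (44, 0) (44, 2.461)]  |A|=1048.2254
5. canonical 5-gon: [(12.2756, 35.1288) (0, 38.508) (0, 0) (44, 0) (44, 2.461)]
6. shoelace: 1048.2254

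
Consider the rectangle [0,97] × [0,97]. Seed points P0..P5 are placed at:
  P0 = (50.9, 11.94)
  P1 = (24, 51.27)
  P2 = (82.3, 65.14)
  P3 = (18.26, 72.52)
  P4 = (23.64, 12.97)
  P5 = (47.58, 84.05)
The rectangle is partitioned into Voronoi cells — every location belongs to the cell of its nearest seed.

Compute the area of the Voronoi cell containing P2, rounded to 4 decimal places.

Area of P2's cell: 2237.6083

1. box [0,97]×[0,97]: [(0, 0) (97, 0) (97, 97) (0, 97)]
2. ⊥bis P2·P0 via (66.6,38.54): [(0, 77.849) (97, 20.5971) (97, 97) (0, 97)]  |A|=4634.361
3. ⊥bis P2·P1 via (53.15,58.205): [(56.3955, 44.5629) (97, 20.5971) (97, 97) (43.9204, 97)]  |A|=2942.8179
4. ⊥bis P2·P3 via (50.28,68.83): [(50.3917, 69.7991) (56.3955, 44.5629) (97, 20.5971) (97, 97) (53.5263, 97)]  |A|=2812.1727
5. ⊥bis P2·P4 via (52.97,39.055): [(50.3917, 69.7991) (56.3955, 44.5629) (97, 20.5971) (97, 97) (53.5263, 97)]  |A|=2812.1727
6. ⊥bis P2·P5 via (64.94,74.595): [(54.0205, 54.5461) (56.3955, 44.5629) (97, 20.5971) (97, 97) (77.1427, 97)]  |A|=2237.6083
7. canonical 5-gon: [(54.0205, 54.5461) (56.3955, 44.5629) (97, 20.5971) (97, 97) (77.1427, 97)]
8. shoelace: 2237.6083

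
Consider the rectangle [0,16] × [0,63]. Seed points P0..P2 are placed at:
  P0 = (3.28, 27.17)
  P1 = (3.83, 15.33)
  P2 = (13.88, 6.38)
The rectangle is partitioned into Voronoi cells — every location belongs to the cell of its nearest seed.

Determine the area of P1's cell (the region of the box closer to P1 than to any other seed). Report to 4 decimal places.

Area of P1's cell: 184.9851

1. box [0,16]×[0,63]: [(0, 0) (16, 0) (16, 63) (0, 63)]
2. ⊥bis P1·P0 via (3.555,21.25): [(0, 21.0849) (0, 0) (16, 0) (16, 21.8281)]  |A|=343.3037
3. ⊥bis P1·P2 via (8.855,10.855): [(0, 21.0849) (0, 0.9117) (16, 18.8782) (16, 21.8281)]  |A|=184.9851
4. canonical 4-gon: [(0, 21.0849) (0, 0.9117) (16, 18.8782) (16, 21.8281)]
5. shoelace: 184.9851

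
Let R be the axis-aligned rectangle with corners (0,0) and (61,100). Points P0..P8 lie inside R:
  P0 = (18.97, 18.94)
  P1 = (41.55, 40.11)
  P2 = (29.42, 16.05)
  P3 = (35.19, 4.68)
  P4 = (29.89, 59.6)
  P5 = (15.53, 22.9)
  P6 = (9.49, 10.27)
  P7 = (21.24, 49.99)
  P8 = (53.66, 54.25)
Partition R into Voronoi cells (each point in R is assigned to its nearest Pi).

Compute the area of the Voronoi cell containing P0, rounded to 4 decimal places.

Area of P0's cell: 133.7817

1. box [0,61]×[0,100]: [(0, 0) (61, 0) (61, 100) (0, 100)]
2. ⊥bis P0·P1 via (30.26,29.525): [(0, 61.8004) (0, 0) (57.9413, 0)]  |A|=1790.3992
3. ⊥bis P0·P2 via (24.195,17.495): [(28.1456, 31.7802) (0, 61.8004) (0, 0) (19.3567, 0)]  |A|=1177.2855
4. ⊥bis P0·P3 via (27.08,11.81): [(20.5772, 4.4134) (28.1456, 31.7802) (0, 61.8004) (0, 0) (16.6971, 0)]  |A|=1171.4166
5. ⊥bis P0·P4 via (24.43,39.27): [(20.5772, 4.4134) (28.1456, 31.7802) (20.0108, 40.4569) (0, 45.8311) (0, 0) (16.6971, 0)]  |A|=1011.6377
6. ⊥bis P0·P5 via (17.25,20.92): [(20.5772, 4.4134) (27.6378, 29.9437) (0, 5.9352) (0, 0) (16.6971, 0)]  |A|=365.9534
7. ⊥bis P0·P6 via (14.23,14.605): [(21.2676, 6.9099) (27.6378, 29.9437) (12.3486, 16.6622)]  |A|=133.7817
8. ⊥bis P0·P7 via (20.105,34.465): [(21.2676, 6.9099) (27.6378, 29.9437) (12.3486, 16.6622)]  |A|=133.7817
9. ⊥bis P0·P8 via (36.315,36.595): [(21.2676, 6.9099) (27.6378, 29.9437) (12.3486, 16.6622)]  |A|=133.7817
10. canonical 3-gon: [(21.2676, 6.9099) (27.6378, 29.9437) (12.3486, 16.6622)]
11. shoelace: 133.7817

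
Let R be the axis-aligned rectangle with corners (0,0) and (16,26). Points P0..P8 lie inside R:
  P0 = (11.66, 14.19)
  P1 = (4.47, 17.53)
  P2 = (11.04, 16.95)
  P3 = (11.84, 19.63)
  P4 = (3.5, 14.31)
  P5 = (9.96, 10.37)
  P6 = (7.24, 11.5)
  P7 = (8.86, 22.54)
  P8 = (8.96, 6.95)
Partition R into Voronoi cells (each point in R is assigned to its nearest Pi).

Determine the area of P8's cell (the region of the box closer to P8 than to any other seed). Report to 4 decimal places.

Area of P8's cell: 124.6990

1. box [0,16]×[0,26]: [(0, 0) (16, 0) (16, 26) (0, 26)]
2. ⊥bis P8·P0 via (10.31,10.57): [(0, 14.4149) (0, 0) (16, 0) (16, 8.448)]  |A|=182.9034
3. ⊥bis P8·P1 via (6.715,12.24): [(6.302, 12.0647) (0, 9.3903) (0, 0) (16, 0) (16, 8.448)]  |A|=167.0709
4. ⊥bis P8·P2 via (10,11.95): [(6.302, 12.0647) (0, 9.3903) (0, 0) (16, 0) (16, 8.448)]  |A|=167.0709
5. ⊥bis P8·P3 via (10.4,13.29): [(6.302, 12.0647) (0, 9.3903) (0, 0) (16, 0) (16, 8.448)]  |A|=167.0709
6. ⊥bis P8·P4 via (6.23,10.63): [(7.5411, 11.6026) (0, 6.0083) (0, 0) (16, 0) (16, 8.448)]  |A|=151.206
7. ⊥bis P8·P5 via (9.46,8.66): [(5.2384, 9.8944) (0, 6.0083) (0, 0) (16, 0) (16, 6.7477)]  |A|=131.2001
8. ⊥bis P8·P6 via (8.1,9.225): [(7.8504, 9.1306) (0.4253, 6.3238) (0, 6.0083) (0, 0) (16, 0) (16, 6.7477)]  |A|=124.699
9. ⊥bis P8·P7 via (8.91,14.745): [(7.8504, 9.1306) (0.4253, 6.3238) (0, 6.0083) (0, 0) (16, 0) (16, 6.7477)]  |A|=124.699
10. canonical 6-gon: [(7.8504, 9.1306) (0.4253, 6.3238) (0, 6.0083) (0, 0) (16, 0) (16, 6.7477)]
11. shoelace: 124.699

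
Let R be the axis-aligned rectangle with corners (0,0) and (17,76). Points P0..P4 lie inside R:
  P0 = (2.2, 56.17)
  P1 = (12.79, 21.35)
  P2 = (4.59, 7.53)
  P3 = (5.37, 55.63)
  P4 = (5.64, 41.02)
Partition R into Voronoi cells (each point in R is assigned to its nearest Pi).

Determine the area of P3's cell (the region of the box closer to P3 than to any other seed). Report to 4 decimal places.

Area of P3's cell: 335.0645

1. box [0,17]×[0,76]: [(0, 0) (17, 0) (17, 76) (0, 76)]
2. ⊥bis P3·P0 via (3.785,55.9): [(0, 33.6806) (0, 0) (17, 0) (17, 76) (7.209, 76)]  |A|=1139.4604
3. ⊥bis P3·P1 via (9.08,38.49): [(0.503, 36.6335) (17, 40.2043) (17, 76) (7.209, 76)]  |A|=487.9799
4. ⊥bis P3·P2 via (4.98,31.58): [(0.503, 36.6335) (17, 40.2043) (17, 76) (7.209, 76)]  |A|=487.9799
5. ⊥bis P3·P4 via (5.505,48.325): [(2.4851, 48.2692) (17, 48.5374) (17, 76) (7.209, 76)]  |A|=335.0645
6. canonical 4-gon: [(2.4851, 48.2692) (17, 48.5374) (17, 76) (7.209, 76)]
7. shoelace: 335.0645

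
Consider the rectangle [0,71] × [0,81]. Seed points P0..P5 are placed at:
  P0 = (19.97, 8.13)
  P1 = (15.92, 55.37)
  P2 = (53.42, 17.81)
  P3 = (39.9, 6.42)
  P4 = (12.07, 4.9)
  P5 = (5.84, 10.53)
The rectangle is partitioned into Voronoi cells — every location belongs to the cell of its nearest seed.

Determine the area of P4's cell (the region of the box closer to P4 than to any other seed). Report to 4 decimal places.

1. box [0,71]×[0,81]: [(0, 0) (71, 0) (71, 81) (0, 81)]
2. ⊥bis P4·P0 via (16.02,6.515): [(0, 45.697) (0, 0) (18.6837, 0)]  |A|=426.8956
3. ⊥bis P4·P1 via (13.995,30.135): [(6.117, 30.736) (0, 31.2026) (0, 0) (18.6837, 0)]  |A|=382.5642
4. ⊥bis P4·P2 via (32.745,11.355): [(6.117, 30.736) (0, 31.2026) (0, 0) (18.6837, 0)]  |A|=382.5642
5. ⊥bis P4·P3 via (25.985,5.66): [(6.117, 30.736) (0, 31.2026) (0, 0) (18.6837, 0)]  |A|=382.5642
6. ⊥bis P4·P5 via (8.955,7.715): [(13.4814, 12.7238) (1.983, 0) (18.6837, 0)]  |A|=106.2486
7. canonical 3-gon: [(13.4814, 12.7238) (1.983, 0) (18.6837, 0)]
8. shoelace: 106.2486

Area of P4's cell: 106.2486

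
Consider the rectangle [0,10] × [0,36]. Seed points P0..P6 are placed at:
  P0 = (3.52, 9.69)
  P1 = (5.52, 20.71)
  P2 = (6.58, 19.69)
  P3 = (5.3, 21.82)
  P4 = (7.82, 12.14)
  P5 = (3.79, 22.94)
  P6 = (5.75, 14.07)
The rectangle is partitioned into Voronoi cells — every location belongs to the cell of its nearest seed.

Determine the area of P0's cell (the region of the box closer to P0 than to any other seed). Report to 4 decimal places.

Area of P0's cell: 103.2876

1. box [0,10]×[0,36]: [(0, 0) (10, 0) (10, 36) (0, 36)]
2. ⊥bis P0·P1 via (4.52,15.2): [(0, 16.0203) (0, 0) (10, 0) (10, 14.2054)]  |A|=151.1289
3. ⊥bis P0·P2 via (5.05,14.69): [(1.7265, 15.707) (0, 16.0203) (0, 0) (10, 0) (10, 13.1753)]  |A|=146.8674
4. ⊥bis P0·P3 via (4.41,15.755): [(1.7265, 15.707) (0, 16.0203) (0, 0) (10, 0) (10, 13.1753)]  |A|=146.8674
5. ⊥bis P0·P4 via (5.67,10.915): [(3.1959, 15.2574) (1.7265, 15.707) (0, 16.0203) (0, 0) (10, 0) (10, 3.3154)]  |A|=113.3234
6. ⊥bis P0·P5 via (3.655,16.315): [(3.1959, 15.2574) (1.7265, 15.707) (0, 16.0203) (0, 0) (10, 0) (10, 3.3154)]  |A|=113.3234
7. ⊥bis P0·P6 via (4.635,11.88): [(5.3184, 11.532) (0, 14.2398) (0, 0) (10, 0) (10, 3.3154)]  |A|=103.2876
8. canonical 5-gon: [(5.3184, 11.532) (0, 14.2398) (0, 0) (10, 0) (10, 3.3154)]
9. shoelace: 103.2876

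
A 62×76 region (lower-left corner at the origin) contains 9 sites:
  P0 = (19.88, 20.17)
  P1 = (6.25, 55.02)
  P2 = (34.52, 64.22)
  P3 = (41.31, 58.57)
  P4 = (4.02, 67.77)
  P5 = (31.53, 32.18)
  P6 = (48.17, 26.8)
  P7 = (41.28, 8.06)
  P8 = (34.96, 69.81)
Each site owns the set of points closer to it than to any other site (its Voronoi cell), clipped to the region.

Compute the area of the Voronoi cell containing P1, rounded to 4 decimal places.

Area of P1's cell: 531.6705

1. box [0,62]×[0,76]: [(0, 0) (62, 0) (62, 76) (0, 76)]
2. ⊥bis P1·P0 via (13.065,37.595): [(0, 32.4852) (62, 56.7337) (62, 76) (0, 76)]  |A|=1946.2133
3. ⊥bis P1·P2 via (20.385,59.62): [(0, 32.4852) (25.9169, 42.6214) (15.0544, 76) (0, 76)]  |A|=815.1313
4. ⊥bis P1·P3 via (23.78,56.795): [(0, 32.4852) (25.2419, 42.3574) (24.8982, 45.7518) (15.0544, 76) (0, 76)]  |A|=813.9403
5. ⊥bis P1·P4 via (5.135,61.395): [(0, 60.4969) (0, 32.4852) (25.2419, 42.3574) (24.8982, 45.7518) (19.0172, 63.823)]  |A|=574.8688
6. ⊥bis P1·P5 via (18.89,43.6): [(0, 60.4969) (0, 32.4852) (13.683, 37.8367) (23.822, 49.0588) (19.0172, 63.823)]  |A|=531.6705
7. ⊥bis P1·P6 via (27.21,40.91): [(0, 60.4969) (0, 32.4852) (13.683, 37.8367) (23.822, 49.0588) (19.0172, 63.823)]  |A|=531.6705
8. ⊥bis P1·P7 via (23.765,31.54): [(0, 60.4969) (0, 32.4852) (13.683, 37.8367) (23.822, 49.0588) (19.0172, 63.823)]  |A|=531.6705
9. ⊥bis P1·P8 via (20.605,62.415): [(0, 60.4969) (0, 32.4852) (13.683, 37.8367) (23.822, 49.0588) (19.0172, 63.823)]  |A|=531.6705
10. canonical 5-gon: [(0, 60.4969) (0, 32.4852) (13.683, 37.8367) (23.822, 49.0588) (19.0172, 63.823)]
11. shoelace: 531.6705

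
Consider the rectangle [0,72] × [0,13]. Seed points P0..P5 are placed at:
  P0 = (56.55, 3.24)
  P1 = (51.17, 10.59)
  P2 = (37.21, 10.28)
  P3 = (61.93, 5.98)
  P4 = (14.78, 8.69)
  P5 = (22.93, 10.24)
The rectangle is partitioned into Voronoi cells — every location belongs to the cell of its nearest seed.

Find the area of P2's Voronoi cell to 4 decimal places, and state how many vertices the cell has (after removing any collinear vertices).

Area of P2's cell: 184.5590 (5 vertices)

1. box [0,72]×[0,13]: [(0, 0) (72, 0) (72, 13) (0, 13)]
2. ⊥bis P2·P0 via (46.88,6.76): [(0, 0) (44.4193, 0) (49.1514, 13) (0, 13)]  |A|=608.2096
3. ⊥bis P2·P1 via (44.19,10.435): [(0, 0) (44.4193, 0) (44.4216, 0.0063) (44.133, 13) (0, 13)]  |A|=575.606
4. ⊥bis P2·P3 via (49.57,8.13): [(0, 0) (44.4193, 0) (44.4216, 0.0063) (44.133, 13) (0, 13)]  |A|=575.606
5. ⊥bis P2·P4 via (25.995,9.485): [(26.6674, 0) (44.4193, 0) (44.4216, 0.0063) (44.133, 13) (25.7458, 13)]  |A|=234.9202
6. ⊥bis P2·P5 via (30.07,10.26): [(30.0987, 0) (44.4193, 0) (44.4216, 0.0063) (44.133, 13) (30.0623, 13)]  |A|=184.559
7. canonical 5-gon: [(30.0987, 0) (44.4193, 0) (44.4216, 0.0063) (44.133, 13) (30.0623, 13)]
8. shoelace: 184.559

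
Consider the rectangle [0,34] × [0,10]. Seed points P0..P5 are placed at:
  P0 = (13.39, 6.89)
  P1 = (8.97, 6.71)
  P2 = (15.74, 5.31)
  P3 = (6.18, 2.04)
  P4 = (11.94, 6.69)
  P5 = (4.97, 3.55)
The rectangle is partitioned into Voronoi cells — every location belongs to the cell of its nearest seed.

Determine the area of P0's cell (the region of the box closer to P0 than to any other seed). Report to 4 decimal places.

Area of P0's cell: 15.2110

1. box [0,34]×[0,10]: [(0, 0) (34, 0) (34, 10) (0, 10)]
2. ⊥bis P0·P1 via (11.18,6.8): [(11.4569, 0) (34, 0) (34, 10) (11.0497, 10)]  |A|=227.467
3. ⊥bis P0·P2 via (14.565,6.1): [(11.4002, 1.3929) (17.1871, 10) (11.0497, 10)]  |A|=26.4129
4. ⊥bis P0·P3 via (9.785,4.465): [(11.3711, 2.1071) (11.6258, 1.7284) (17.1871, 10) (11.0497, 10)]  |A|=26.3275
5. ⊥bis P0·P4 via (12.665,6.79): [(13.0674, 3.8726) (17.1871, 10) (12.2222, 10)]  |A|=15.211
6. ⊥bis P0·P5 via (9.18,5.22): [(13.0674, 3.8726) (17.1871, 10) (12.2222, 10)]  |A|=15.211
7. canonical 3-gon: [(13.0674, 3.8726) (17.1871, 10) (12.2222, 10)]
8. shoelace: 15.211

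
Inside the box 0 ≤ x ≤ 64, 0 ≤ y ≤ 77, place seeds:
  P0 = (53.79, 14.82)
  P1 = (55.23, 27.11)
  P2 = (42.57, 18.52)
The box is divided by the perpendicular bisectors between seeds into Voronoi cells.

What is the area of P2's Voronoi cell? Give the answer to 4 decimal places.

1. box [0,64]×[0,77]: [(0, 0) (64, 0) (64, 77) (0, 77)]
2. ⊥bis P2·P0 via (48.18,16.67): [(0, 0) (42.6828, 0) (64, 64.6431) (64, 77) (0, 77)]  |A|=4238.9941
3. ⊥bis P2·P1 via (48.9,22.815): [(0, 0) (42.6828, 0) (49.7791, 21.5193) (12.1347, 77) (0, 77)]  |A|=2712.3687
4. canonical 5-gon: [(0, 0) (42.6828, 0) (49.7791, 21.5193) (12.1347, 77) (0, 77)]
5. shoelace: 2712.3687

Area of P2's cell: 2712.3687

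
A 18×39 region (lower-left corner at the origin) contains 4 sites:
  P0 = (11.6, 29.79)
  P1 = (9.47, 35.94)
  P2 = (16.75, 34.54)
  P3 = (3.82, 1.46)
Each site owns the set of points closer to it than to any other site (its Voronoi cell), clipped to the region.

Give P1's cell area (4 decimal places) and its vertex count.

Area of P1's cell: 99.6340 (4 vertices)

1. box [0,18]×[0,39]: [(0, 0) (18, 0) (18, 39) (0, 39)]
2. ⊥bis P1·P0 via (10.535,32.865): [(0, 29.2163) (18, 35.4504) (18, 39) (0, 39)]  |A|=119.9994
3. ⊥bis P1·P2 via (13.11,35.24): [(0, 29.2163) (12.8044, 33.651) (13.8331, 39) (0, 39)]  |A|=99.634
4. ⊥bis P1·P3 via (6.645,18.7): [(0, 29.2163) (12.8044, 33.651) (13.8331, 39) (0, 39)]  |A|=99.634
5. canonical 4-gon: [(0, 29.2163) (12.8044, 33.651) (13.8331, 39) (0, 39)]
6. shoelace: 99.634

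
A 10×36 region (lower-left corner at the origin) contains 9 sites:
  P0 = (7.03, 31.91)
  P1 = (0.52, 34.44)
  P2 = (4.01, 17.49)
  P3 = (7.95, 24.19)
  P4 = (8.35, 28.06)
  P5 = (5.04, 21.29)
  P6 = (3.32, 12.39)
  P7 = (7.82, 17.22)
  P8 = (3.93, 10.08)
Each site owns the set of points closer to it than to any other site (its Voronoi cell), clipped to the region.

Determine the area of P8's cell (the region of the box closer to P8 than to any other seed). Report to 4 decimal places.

Area of P8's cell: 114.5607

1. box [0,10]×[0,36]: [(0, 0) (10, 0) (10, 36) (0, 36)]
2. ⊥bis P8·P0 via (5.48,20.995): [(0, 21.7732) (0, 0) (10, 0) (10, 20.3531)]  |A|=210.6316
3. ⊥bis P8·P1 via (2.225,22.26): [(0, 21.7732) (0, 0) (10, 0) (10, 20.3531)]  |A|=210.6316
4. ⊥bis P8·P2 via (3.97,13.785): [(0, 13.8279) (0, 0) (10, 0) (10, 13.7199)]  |A|=137.7388
5. ⊥bis P8·P3 via (5.94,17.135): [(0, 13.8279) (0, 0) (10, 0) (10, 13.7199)]  |A|=137.7388
6. ⊥bis P8·P4 via (6.14,19.07): [(0, 13.8279) (0, 0) (10, 0) (10, 13.7199)]  |A|=137.7388
7. ⊥bis P8·P5 via (4.485,15.685): [(0, 13.8279) (0, 0) (10, 0) (10, 13.7199)]  |A|=137.7388
8. ⊥bis P8·P6 via (3.625,11.235): [(0, 10.2777) (0, 0) (10, 0) (10, 12.9184)]  |A|=115.981
9. ⊥bis P8·P7 via (5.875,13.65): [(8.126, 12.4236) (0, 10.2777) (0, 0) (10, 0) (10, 11.4026)]  |A|=114.5607
10. canonical 5-gon: [(8.126, 12.4236) (0, 10.2777) (0, 0) (10, 0) (10, 11.4026)]
11. shoelace: 114.5607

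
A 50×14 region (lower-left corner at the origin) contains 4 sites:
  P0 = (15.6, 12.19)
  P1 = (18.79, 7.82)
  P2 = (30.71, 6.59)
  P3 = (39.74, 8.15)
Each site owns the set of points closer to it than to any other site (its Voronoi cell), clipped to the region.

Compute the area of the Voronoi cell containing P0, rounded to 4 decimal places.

Area of P0's cell: 183.0981

1. box [0,50]×[0,14]: [(0, 0) (50, 0) (50, 14) (0, 14)]
2. ⊥bis P0·P1 via (17.195,10.005): [(0, 0) (3.4891, 0) (22.6678, 14) (0, 14)]  |A|=183.0981
3. ⊥bis P0·P2 via (23.155,9.39): [(0, 0) (3.4891, 0) (22.6678, 14) (0, 14)]  |A|=183.0981
4. ⊥bis P0·P3 via (27.67,10.17): [(0, 0) (3.4891, 0) (22.6678, 14) (0, 14)]  |A|=183.0981
5. canonical 4-gon: [(0, 0) (3.4891, 0) (22.6678, 14) (0, 14)]
6. shoelace: 183.0981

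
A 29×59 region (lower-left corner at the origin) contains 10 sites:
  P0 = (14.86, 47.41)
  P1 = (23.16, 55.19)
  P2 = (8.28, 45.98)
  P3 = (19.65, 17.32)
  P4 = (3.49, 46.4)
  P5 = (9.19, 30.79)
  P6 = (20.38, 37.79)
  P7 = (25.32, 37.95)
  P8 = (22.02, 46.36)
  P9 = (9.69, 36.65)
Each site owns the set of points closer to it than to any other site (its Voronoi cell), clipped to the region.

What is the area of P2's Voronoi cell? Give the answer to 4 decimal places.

Area of P2's cell: 81.0009

1. box [0,29]×[0,59]: [(0, 0) (29, 0) (29, 59) (0, 59)]
2. ⊥bis P2·P0 via (11.57,46.695): [(0, 0) (21.718, 0) (8.8958, 59) (0, 59)]  |A|=903.1075
3. ⊥bis P2·P1 via (15.72,50.585): [(0, 0) (21.718, 0) (8.8958, 59) (0, 59)]  |A|=903.1075
4. ⊥bis P2·P3 via (13.965,31.65): [(0, 26.1098) (14.7702, 31.9695) (8.8958, 59) (0, 59)]  |A|=363.1273
5. ⊥bis P2·P4 via (5.885,46.19): [(4.273, 27.805) (14.7702, 31.9695) (8.8958, 59) (7.0082, 59)]  |A|=183.5474
6. ⊥bis P2·P5 via (8.735,38.385): [(5.182, 38.1721) (13.3163, 38.6595) (8.8958, 59) (7.0082, 59)]  |A|=103.463
7. ⊥bis P2·P6 via (14.33,41.885): [(5.182, 38.1721) (12.0973, 38.5864) (13.0321, 39.9674) (8.8958, 59) (7.0082, 59)]  |A|=102.6554
8. ⊥bis P2·P7 via (16.8,41.965): [(5.182, 38.1721) (12.0973, 38.5864) (13.0321, 39.9674) (8.8958, 59) (7.0082, 59)]  |A|=102.6554
9. ⊥bis P2·P8 via (15.15,46.17): [(5.182, 38.1721) (12.0973, 38.5864) (13.0321, 39.9674) (8.8958, 59) (7.0082, 59)]  |A|=102.6554
10. ⊥bis P2·P9 via (8.985,41.315): [(5.4102, 40.7748) (12.6198, 41.8643) (8.8958, 59) (7.0082, 59)]  |A|=81.0009
11. canonical 4-gon: [(5.4102, 40.7748) (12.6198, 41.8643) (8.8958, 59) (7.0082, 59)]
12. shoelace: 81.0009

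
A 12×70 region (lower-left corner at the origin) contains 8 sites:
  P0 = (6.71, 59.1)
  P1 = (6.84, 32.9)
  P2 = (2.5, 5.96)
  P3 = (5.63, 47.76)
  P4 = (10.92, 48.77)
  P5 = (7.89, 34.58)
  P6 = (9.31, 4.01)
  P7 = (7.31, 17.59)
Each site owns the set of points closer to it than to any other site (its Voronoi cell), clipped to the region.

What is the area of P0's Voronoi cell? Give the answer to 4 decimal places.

Area of P0's cell: 193.1150

1. box [0,12]×[0,70]: [(0, 0) (12, 0) (12, 70) (0, 70)]
2. ⊥bis P0·P1 via (6.775,46): [(0, 45.9664) (12, 46.0259) (12, 70) (0, 70)]  |A|=288.0461
3. ⊥bis P0·P2 via (4.605,32.53): [(0, 45.9664) (12, 46.0259) (12, 70) (0, 70)]  |A|=288.0461
4. ⊥bis P0·P3 via (6.17,53.43): [(0, 54.0176) (12, 52.8748) (12, 70) (0, 70)]  |A|=198.6457
5. ⊥bis P0·P4 via (8.815,53.935): [(0, 54.0176) (7.3096, 53.3215) (12, 55.233) (12, 70) (0, 70)]  |A|=193.115
6. ⊥bis P0·P5 via (7.3,46.84): [(0, 54.0176) (7.3096, 53.3215) (12, 55.233) (12, 70) (0, 70)]  |A|=193.115
7. ⊥bis P0·P6 via (8.01,31.555): [(0, 54.0176) (7.3096, 53.3215) (12, 55.233) (12, 70) (0, 70)]  |A|=193.115
8. ⊥bis P0·P7 via (7.01,38.345): [(0, 54.0176) (7.3096, 53.3215) (12, 55.233) (12, 70) (0, 70)]  |A|=193.115
9. canonical 5-gon: [(0, 54.0176) (7.3096, 53.3215) (12, 55.233) (12, 70) (0, 70)]
10. shoelace: 193.115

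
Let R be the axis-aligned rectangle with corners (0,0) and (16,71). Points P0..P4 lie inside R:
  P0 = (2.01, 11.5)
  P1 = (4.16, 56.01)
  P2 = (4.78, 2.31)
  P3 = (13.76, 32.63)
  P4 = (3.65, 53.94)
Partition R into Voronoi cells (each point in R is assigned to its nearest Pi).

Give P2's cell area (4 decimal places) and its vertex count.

1. box [0,16]×[0,71]: [(0, 0) (16, 0) (16, 71) (0, 71)]
2. ⊥bis P2·P0 via (3.395,6.905): [(0, 5.8817) (0, 0) (16, 0) (16, 10.7043)]  |A|=132.6882
3. ⊥bis P2·P1 via (4.47,29.16): [(0, 5.8817) (0, 0) (16, 0) (16, 10.7043)]  |A|=132.6882
4. ⊥bis P2·P3 via (9.27,17.47): [(0, 5.8817) (0, 0) (16, 0) (16, 10.7043)]  |A|=132.6882
5. ⊥bis P2·P4 via (4.215,28.125): [(0, 5.8817) (0, 0) (16, 0) (16, 10.7043)]  |A|=132.6882
6. canonical 4-gon: [(0, 5.8817) (0, 0) (16, 0) (16, 10.7043)]
7. shoelace: 132.6882

Area of P2's cell: 132.6882 (4 vertices)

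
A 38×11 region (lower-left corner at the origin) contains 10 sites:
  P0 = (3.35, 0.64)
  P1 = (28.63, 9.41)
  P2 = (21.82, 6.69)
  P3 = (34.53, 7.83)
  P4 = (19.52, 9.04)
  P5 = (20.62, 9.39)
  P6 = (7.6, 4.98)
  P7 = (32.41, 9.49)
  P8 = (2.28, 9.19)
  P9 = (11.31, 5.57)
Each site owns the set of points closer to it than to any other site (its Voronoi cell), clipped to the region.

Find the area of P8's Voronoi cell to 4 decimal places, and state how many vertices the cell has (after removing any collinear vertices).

1. box [0,38]×[0,11]: [(0, 0) (38, 0) (38, 11) (0, 11)]
2. ⊥bis P8·P0 via (2.815,4.915): [(0, 4.5627) (38, 9.3183) (38, 11) (0, 11)]  |A|=154.2613
3. ⊥bis P8·P1 via (15.455,9.3): [(0, 4.5627) (15.4784, 6.4998) (15.4408, 11) (0, 11)]  |A|=84.5629
4. ⊥bis P8·P2 via (12.05,7.94): [(0, 4.5627) (11.8069, 6.0403) (12.4415, 11) (0, 11)]  |A|=68.8554
5. ⊥bis P8·P3 via (18.405,8.51): [(0, 4.5627) (11.8069, 6.0403) (12.4415, 11) (0, 11)]  |A|=68.8554
6. ⊥bis P8·P4 via (10.9,9.115): [(0, 4.5627) (10.8722, 5.9233) (10.9164, 11) (0, 11)]  |A|=62.7033
7. ⊥bis P8·P5 via (11.45,9.29): [(0, 4.5627) (10.8722, 5.9233) (10.9164, 11) (0, 11)]  |A|=62.7033
8. ⊥bis P8·P6 via (4.94,7.085): [(0, 4.5627) (3.2676, 4.9716) (8.0381, 11) (0, 11)]  |A|=34.7456
9. ⊥bis P8·P7 via (17.345,9.34): [(0, 4.5627) (3.2676, 4.9716) (8.0381, 11) (0, 11)]  |A|=34.7456
10. ⊥bis P8·P9 via (6.795,7.38): [(0, 4.5627) (3.2676, 4.9716) (8.0381, 11) (0, 11)]  |A|=34.7456
11. canonical 4-gon: [(0, 4.5627) (3.2676, 4.9716) (8.0381, 11) (0, 11)]
12. shoelace: 34.7456

Area of P8's cell: 34.7456 (4 vertices)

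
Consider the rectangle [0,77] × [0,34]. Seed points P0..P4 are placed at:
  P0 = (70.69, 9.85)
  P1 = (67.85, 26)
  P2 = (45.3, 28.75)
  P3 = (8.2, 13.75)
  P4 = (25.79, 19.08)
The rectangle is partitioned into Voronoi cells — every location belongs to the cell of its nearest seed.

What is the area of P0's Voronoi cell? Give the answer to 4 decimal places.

Area of P0's cell: 466.0609

1. box [0,77]×[0,34]: [(0, 0) (77, 0) (77, 34) (0, 34)]
2. ⊥bis P0·P1 via (69.27,17.925): [(0, 5.7438) (0, 0) (77, 0) (77, 19.2843)]  |A|=963.5821
3. ⊥bis P0·P2 via (57.995,19.3): [(55.1191, 15.4365) (43.6283, 0) (77, 0) (77, 19.2843)]  |A|=468.551
4. ⊥bis P0·P3 via (39.445,11.8): [(55.1191, 15.4365) (43.6283, 0) (77, 0) (77, 19.2843)]  |A|=468.551
5. ⊥bis P0·P4 via (48.24,14.465): [(55.1191, 15.4365) (45.8914, 3.0402) (45.2665, 0) (77, 0) (77, 19.2843)]  |A|=466.0609
6. canonical 5-gon: [(55.1191, 15.4365) (45.8914, 3.0402) (45.2665, 0) (77, 0) (77, 19.2843)]
7. shoelace: 466.0609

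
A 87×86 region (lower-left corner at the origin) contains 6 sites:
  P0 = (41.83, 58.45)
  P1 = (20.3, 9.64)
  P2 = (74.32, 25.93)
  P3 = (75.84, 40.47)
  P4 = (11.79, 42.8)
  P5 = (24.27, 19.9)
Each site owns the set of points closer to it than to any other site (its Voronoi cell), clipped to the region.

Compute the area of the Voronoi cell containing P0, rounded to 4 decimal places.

Area of P0's cell: 2189.1845

1. box [0,87]×[0,86]: [(0, 0) (87, 0) (87, 86) (0, 86)]
2. ⊥bis P0·P1 via (31.065,34.045): [(0, 47.7477) (87, 9.3722) (87, 86) (0, 86)]  |A|=4997.2848
3. ⊥bis P0·P2 via (58.075,42.19): [(0, 47.7477) (44.1468, 28.2746) (87, 71.0883) (87, 86) (0, 86)]  |A|=3674.9176
4. ⊥bis P0·P3 via (58.835,49.46): [(0, 47.7477) (44.1468, 28.2746) (51.5398, 35.6609) (78.1525, 86) (0, 86)]  |A|=3187.8453
5. ⊥bis P0·P4 via (26.81,50.625): [(36.7554, 31.535) (44.1468, 28.2746) (51.5398, 35.6609) (78.1525, 86) (8.3806, 86)]  |A|=2256.6319
6. ⊥bis P0·P5 via (33.05,39.175): [(32.6896, 39.3392) (48.1655, 32.2897) (51.5398, 35.6609) (78.1525, 86) (8.3806, 86)]  |A|=2189.1845
7. canonical 5-gon: [(32.6896, 39.3392) (48.1655, 32.2897) (51.5398, 35.6609) (78.1525, 86) (8.3806, 86)]
8. shoelace: 2189.1845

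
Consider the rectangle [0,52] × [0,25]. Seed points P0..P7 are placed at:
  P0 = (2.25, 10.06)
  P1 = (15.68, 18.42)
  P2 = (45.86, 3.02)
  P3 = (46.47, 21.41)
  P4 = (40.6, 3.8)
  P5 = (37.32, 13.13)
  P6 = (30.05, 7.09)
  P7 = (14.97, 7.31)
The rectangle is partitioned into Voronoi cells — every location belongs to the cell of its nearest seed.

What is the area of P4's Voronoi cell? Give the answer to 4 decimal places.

1. box [0,52]×[0,25]: [(0, 0) (52, 0) (52, 25) (0, 25)]
2. ⊥bis P4·P0 via (21.425,6.93): [(20.2938, 0) (52, 0) (52, 25) (24.3746, 25)]  |A|=741.6448
3. ⊥bis P4·P1 via (28.14,11.11): [(21.622, 0) (52, 0) (52, 25) (36.2889, 25)]  |A|=576.113
4. ⊥bis P4·P2 via (43.23,3.41): [(21.622, 0) (42.7243, 0) (46.4316, 25) (36.2889, 25)]  |A|=390.5616
5. ⊥bis P4·P3 via (43.535,12.605): [(31.3918, 16.6527) (21.622, 0) (42.7243, 0) (44.5437, 12.2688)]  |A|=260.3722
6. ⊥bis P4·P5 via (38.96,8.465): [(23.3736, 2.9855) (21.622, 0) (42.7243, 0) (44.2557, 10.3267)]  |A|=133.7016
7. ⊥bis P4·P6 via (35.325,5.445): [(35.9352, 7.4016) (33.627, 0) (42.7243, 0) (44.2557, 10.3267)]  |A|=74.3896
8. ⊥bis P4·P7 via (27.785,5.555): [(35.9352, 7.4016) (33.627, 0) (42.7243, 0) (44.2557, 10.3267)]  |A|=74.3896
9. canonical 4-gon: [(35.9352, 7.4016) (33.627, 0) (42.7243, 0) (44.2557, 10.3267)]
10. shoelace: 74.3896

Area of P4's cell: 74.3896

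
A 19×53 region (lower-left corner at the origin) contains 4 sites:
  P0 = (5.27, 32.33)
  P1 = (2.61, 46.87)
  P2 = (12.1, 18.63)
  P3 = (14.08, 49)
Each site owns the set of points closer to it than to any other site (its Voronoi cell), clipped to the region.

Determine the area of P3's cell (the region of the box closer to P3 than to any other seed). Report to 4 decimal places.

1. box [0,19]×[0,53]: [(0, 0) (19, 0) (19, 53) (0, 53)]
2. ⊥bis P3·P0 via (9.675,40.665): [(0, 45.7782) (19, 35.7368) (19, 53) (0, 53)]  |A|=232.6078
3. ⊥bis P3·P1 via (8.345,47.935): [(9.6972, 40.6532) (19, 35.7368) (19, 53) (7.4044, 53)]  |A|=151.8817
4. ⊥bis P3·P2 via (13.09,33.815): [(9.6972, 40.6532) (19, 35.7368) (19, 53) (7.4044, 53)]  |A|=151.8817
5. canonical 4-gon: [(9.6972, 40.6532) (19, 35.7368) (19, 53) (7.4044, 53)]
6. shoelace: 151.8817

Area of P3's cell: 151.8817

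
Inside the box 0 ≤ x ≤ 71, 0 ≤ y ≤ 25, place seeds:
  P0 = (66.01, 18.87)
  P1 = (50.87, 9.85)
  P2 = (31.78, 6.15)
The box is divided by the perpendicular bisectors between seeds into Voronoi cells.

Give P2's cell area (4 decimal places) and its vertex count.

1. box [0,71]×[0,25]: [(0, 0) (71, 0) (71, 25) (0, 25)]
2. ⊥bis P2·P0 via (48.895,12.51): [(0, 0) (53.5438, 0) (44.2537, 25) (0, 25)]  |A|=1222.4679
3. ⊥bis P2·P1 via (41.325,8): [(0, 0) (42.8756, 0) (38.0301, 25) (0, 25)]  |A|=1011.3204
4. canonical 4-gon: [(0, 0) (42.8756, 0) (38.0301, 25) (0, 25)]
5. shoelace: 1011.3204

Area of P2's cell: 1011.3204 (4 vertices)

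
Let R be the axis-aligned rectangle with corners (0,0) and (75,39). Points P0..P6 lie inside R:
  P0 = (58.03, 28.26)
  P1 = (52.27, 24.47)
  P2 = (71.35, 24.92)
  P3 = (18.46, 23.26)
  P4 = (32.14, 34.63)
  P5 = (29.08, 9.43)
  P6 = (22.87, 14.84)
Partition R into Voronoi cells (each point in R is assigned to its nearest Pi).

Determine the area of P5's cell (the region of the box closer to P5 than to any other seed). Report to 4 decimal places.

Area of P5's cell: 427.9845

1. box [0,75]×[0,39]: [(0, 0) (75, 0) (75, 39) (0, 39)]
2. ⊥bis P5·P0 via (43.555,18.845): [(0, 0) (55.8124, 0) (30.4455, 39) (0, 39)]  |A|=1682.0297
3. ⊥bis P5·P1 via (40.675,16.95): [(0, 0) (51.668, 0) (26.3744, 39) (0, 39)]  |A|=1521.8262
4. ⊥bis P5·P2 via (50.215,17.175): [(0, 0) (51.668, 0) (26.3744, 39) (0, 39)]  |A|=1521.8262
5. ⊥bis P5·P3 via (23.77,16.345): [(2.4846, 0) (51.668, 0) (35.3168, 25.2117)]  |A|=620.0003
6. ⊥bis P5·P4 via (30.61,22.03): [(31.0964, 21.9709) (2.4846, 0) (51.668, 0) (37.9591, 21.1376)]  |A|=607.1215
7. ⊥bis P5·P6 via (25.975,12.135): [(34.214, 21.5924) (15.4033, 0) (51.668, 0) (37.9591, 21.1376)]  |A|=427.9845
8. canonical 4-gon: [(34.214, 21.5924) (15.4033, 0) (51.668, 0) (37.9591, 21.1376)]
9. shoelace: 427.9845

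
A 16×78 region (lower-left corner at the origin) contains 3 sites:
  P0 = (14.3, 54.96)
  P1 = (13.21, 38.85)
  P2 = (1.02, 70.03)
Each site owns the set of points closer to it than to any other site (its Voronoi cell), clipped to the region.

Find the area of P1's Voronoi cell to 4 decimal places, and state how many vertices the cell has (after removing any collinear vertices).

Area of P1's cell: 756.7101 (4 vertices)

1. box [0,16]×[0,78]: [(0, 0) (16, 0) (16, 78) (0, 78)]
2. ⊥bis P1·P0 via (13.755,46.905): [(0, 47.8357) (0, 0) (16, 0) (16, 46.7531)]  |A|=756.7101
3. ⊥bis P1·P2 via (7.115,54.44): [(0, 47.8357) (0, 0) (16, 0) (16, 46.7531)]  |A|=756.7101
4. canonical 4-gon: [(0, 47.8357) (0, 0) (16, 0) (16, 46.7531)]
5. shoelace: 756.7101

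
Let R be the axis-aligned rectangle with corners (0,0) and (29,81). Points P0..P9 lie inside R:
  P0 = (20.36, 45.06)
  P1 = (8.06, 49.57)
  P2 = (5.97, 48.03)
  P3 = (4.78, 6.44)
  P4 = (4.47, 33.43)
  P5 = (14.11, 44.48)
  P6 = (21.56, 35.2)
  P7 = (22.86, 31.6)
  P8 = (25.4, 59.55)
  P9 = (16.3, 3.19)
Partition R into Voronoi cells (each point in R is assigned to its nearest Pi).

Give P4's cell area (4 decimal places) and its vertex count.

1. box [0,29]×[0,81]: [(0, 0) (29, 0) (29, 81) (0, 81)]
2. ⊥bis P4·P0 via (12.415,39.245): [(0, 56.2075) (0, 0) (29, 0) (29, 16.585)]  |A|=1055.492
3. ⊥bis P4·P1 via (6.265,41.5): [(11.6395, 40.3046) (0, 42.8935) (0, 0) (29, 0) (29, 16.585)]  |A|=978.0077
4. ⊥bis P4·P2 via (5.22,40.73): [(11.8248, 40.0514) (0, 41.2663) (0, 0) (29, 0) (29, 16.585)]  |A|=967.1537
5. ⊥bis P4·P3 via (4.625,19.935): [(26.3654, 20.1847) (11.8248, 40.0514) (0, 41.2663) (0, 19.8819)]  |A|=390.5312
6. ⊥bis P4·P5 via (9.29,38.955): [(26.3654, 20.1847) (18.522, 30.901) (7.5271, 40.493) (0, 41.2663) (0, 19.8819)]  |A|=372.3469
7. ⊥bis P4·P6 via (13.015,34.315): [(14.4926, 20.0483) (12.8567, 35.8434) (7.5271, 40.493) (0, 41.2663) (0, 19.8819)]  |A|=267.4965
8. ⊥bis P4·P7 via (13.665,32.515): [(12.4221, 20.0246) (13.4378, 30.2323) (12.8567, 35.8434) (7.5271, 40.493) (0, 41.2663) (0, 19.8819)]  |A|=256.941
9. ⊥bis P4·P8 via (14.935,46.49): [(12.4221, 20.0246) (13.4378, 30.2323) (12.8567, 35.8434) (7.5271, 40.493) (0, 41.2663) (0, 19.8819)]  |A|=256.941
10. ⊥bis P4·P9 via (10.385,18.31): [(12.4221, 20.0246) (13.4378, 30.2323) (12.8567, 35.8434) (7.5271, 40.493) (0, 41.2663) (0, 19.8819)]  |A|=256.941
11. canonical 6-gon: [(12.4221, 20.0246) (13.4378, 30.2323) (12.8567, 35.8434) (7.5271, 40.493) (0, 41.2663) (0, 19.8819)]
12. shoelace: 256.941

Area of P4's cell: 256.9410 (6 vertices)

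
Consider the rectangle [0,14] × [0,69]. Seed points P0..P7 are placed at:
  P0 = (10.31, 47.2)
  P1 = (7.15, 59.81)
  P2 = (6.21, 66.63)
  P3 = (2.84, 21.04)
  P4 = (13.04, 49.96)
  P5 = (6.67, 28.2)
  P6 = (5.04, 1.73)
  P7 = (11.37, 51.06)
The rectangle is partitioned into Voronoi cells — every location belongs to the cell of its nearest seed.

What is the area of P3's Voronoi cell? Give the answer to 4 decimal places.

Area of P3's cell: 163.5968

1. box [0,14]×[0,69]: [(0, 0) (14, 0) (14, 69) (0, 69)]
2. ⊥bis P3·P0 via (6.575,34.12): [(0, 35.9975) (0, 0) (14, 0) (14, 31.9998)]  |A|=475.981
3. ⊥bis P3·P1 via (4.995,40.425): [(0, 35.9975) (0, 0) (14, 0) (14, 31.9998)]  |A|=475.981
4. ⊥bis P3·P2 via (4.525,43.835): [(0, 35.9975) (0, 0) (14, 0) (14, 31.9998)]  |A|=475.981
5. ⊥bis P3·P4 via (7.94,35.5): [(0, 35.9975) (0, 0) (14, 0) (14, 31.9998)]  |A|=475.981
6. ⊥bis P3·P5 via (4.755,24.62): [(0, 27.1635) (0, 0) (14, 0) (14, 19.6747)]  |A|=327.8676
7. ⊥bis P3·P6 via (3.94,11.385): [(0, 27.1635) (0, 10.9361) (14, 12.5311) (14, 19.6747)]  |A|=163.5968
8. ⊥bis P3·P7 via (7.105,36.05): [(0, 27.1635) (0, 10.9361) (14, 12.5311) (14, 19.6747)]  |A|=163.5968
9. canonical 4-gon: [(0, 27.1635) (0, 10.9361) (14, 12.5311) (14, 19.6747)]
10. shoelace: 163.5968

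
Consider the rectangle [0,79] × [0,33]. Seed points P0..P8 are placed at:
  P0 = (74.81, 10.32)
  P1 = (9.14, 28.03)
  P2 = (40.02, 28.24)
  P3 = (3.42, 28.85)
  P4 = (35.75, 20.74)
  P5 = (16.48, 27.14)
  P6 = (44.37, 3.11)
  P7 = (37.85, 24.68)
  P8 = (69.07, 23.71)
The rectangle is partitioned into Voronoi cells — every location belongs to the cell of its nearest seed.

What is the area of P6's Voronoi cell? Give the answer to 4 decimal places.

1. box [0,79]×[0,33]: [(0, 0) (79, 0) (79, 33) (0, 33)]
2. ⊥bis P6·P0 via (59.59,6.715): [(0, 0) (61.1805, 0) (53.3642, 33) (0, 33)]  |A|=1889.9869
3. ⊥bis P6·P1 via (26.755,15.57): [(15.7415, 0) (61.1805, 0) (53.3642, 33) (39.0841, 33)]  |A|=985.3633
4. ⊥bis P6·P2 via (42.195,15.675): [(24.6853, 12.6441) (15.7415, 0) (61.1805, 0) (56.8662, 18.2146)]  |A|=592.364
5. ⊥bis P6·P3 via (23.895,15.98): [(24.6853, 12.6441) (15.7415, 0) (61.1805, 0) (56.8662, 18.2146)]  |A|=592.364
6. ⊥bis P6·P4 via (40.06,11.925): [(50.763, 17.1581) (15.7791, 0.0531) (15.7415, 0) (61.1805, 0) (56.8662, 18.2146)]  |A|=448.2942
7. ⊥bis P6·P5 via (30.425,15.125): [(50.763, 17.1581) (18.6474, 1.4555) (17.3933, 0) (61.1805, 0) (56.8662, 18.2146)]  |A|=447.0422
8. ⊥bis P6·P7 via (41.11,13.895): [(53.4361, 17.6208) (48.9132, 16.2537) (18.6474, 1.4555) (17.3933, 0) (61.1805, 0) (56.8662, 18.2146)]  |A|=446.2614
9. ⊥bis P6·P8 via (56.72,13.41): [(53.254, 17.5658) (48.9132, 16.2537) (18.6474, 1.4555) (17.3933, 0) (61.1805, 0) (58.5136, 11.2594)]  |A|=433.1249
10. canonical 6-gon: [(53.254, 17.5658) (48.9132, 16.2537) (18.6474, 1.4555) (17.3933, 0) (61.1805, 0) (58.5136, 11.2594)]
11. shoelace: 433.1249

Area of P6's cell: 433.1249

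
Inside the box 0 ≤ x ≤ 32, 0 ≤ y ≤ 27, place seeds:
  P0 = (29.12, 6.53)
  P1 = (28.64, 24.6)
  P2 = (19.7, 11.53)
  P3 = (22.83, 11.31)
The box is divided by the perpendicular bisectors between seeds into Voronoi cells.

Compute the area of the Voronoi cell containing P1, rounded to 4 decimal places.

Area of P1's cell: 136.3553

1. box [0,32]×[0,27]: [(0, 0) (32, 0) (32, 27) (0, 27)]
2. ⊥bis P1·P0 via (28.88,15.565): [(0, 14.7979) (32, 15.6479) (32, 27) (0, 27)]  |A|=376.8684
3. ⊥bis P1·P2 via (24.17,18.065): [(27.8644, 15.538) (32, 15.6479) (32, 27) (11.1073, 27)]  |A|=143.2099
4. ⊥bis P1·P3 via (25.735,17.955): [(21.8439, 19.6561) (31.069, 15.6231) (32, 15.6479) (32, 27) (11.1073, 27)]  |A|=136.3553
5. canonical 5-gon: [(21.8439, 19.6561) (31.069, 15.6231) (32, 15.6479) (32, 27) (11.1073, 27)]
6. shoelace: 136.3553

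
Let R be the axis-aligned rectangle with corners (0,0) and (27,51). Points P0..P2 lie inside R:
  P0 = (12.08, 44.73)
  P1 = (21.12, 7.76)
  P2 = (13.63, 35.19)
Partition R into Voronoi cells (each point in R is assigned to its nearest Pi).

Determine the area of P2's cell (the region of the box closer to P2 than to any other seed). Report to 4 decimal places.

Area of P2's cell: 530.4932

1. box [0,27]×[0,51]: [(0, 0) (27, 0) (27, 51) (0, 51)]
2. ⊥bis P2·P0 via (12.855,39.96): [(0, 37.8714) (0, 0) (27, 0) (27, 42.2582)]  |A|=1081.7495
3. ⊥bis P2·P1 via (17.375,21.475): [(0, 37.8714) (0, 16.7306) (27, 24.1032) (27, 42.2582)]  |A|=530.4932
4. canonical 4-gon: [(0, 37.8714) (0, 16.7306) (27, 24.1032) (27, 42.2582)]
5. shoelace: 530.4932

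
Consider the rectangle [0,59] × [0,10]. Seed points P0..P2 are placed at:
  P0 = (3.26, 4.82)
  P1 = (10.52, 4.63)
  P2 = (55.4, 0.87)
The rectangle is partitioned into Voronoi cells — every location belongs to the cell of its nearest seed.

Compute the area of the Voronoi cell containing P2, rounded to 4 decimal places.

Area of P2's cell: 258.5150

1. box [0,59]×[0,10]: [(0, 0) (59, 0) (59, 10) (0, 10)]
2. ⊥bis P2·P0 via (29.33,2.845): [(29.1145, 0) (59, 0) (59, 10) (29.872, 10)]  |A|=295.0674
3. ⊥bis P2·P1 via (32.96,2.75): [(32.7296, 0) (59, 0) (59, 10) (33.5674, 10)]  |A|=258.515
4. canonical 4-gon: [(32.7296, 0) (59, 0) (59, 10) (33.5674, 10)]
5. shoelace: 258.515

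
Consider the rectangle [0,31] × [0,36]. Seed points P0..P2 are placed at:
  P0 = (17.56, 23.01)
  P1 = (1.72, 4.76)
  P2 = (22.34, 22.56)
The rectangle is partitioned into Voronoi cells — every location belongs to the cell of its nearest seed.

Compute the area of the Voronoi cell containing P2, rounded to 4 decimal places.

Area of P2's cell: 395.1097

1. box [0,31]×[0,36]: [(0, 0) (31, 0) (31, 36) (0, 36)]
2. ⊥bis P2·P0 via (19.95,22.785): [(17.805, 0) (31, 0) (31, 36) (21.1941, 36)]  |A|=414.0169
3. ⊥bis P2·P1 via (12.03,13.66): [(18.3966, 6.2847) (23.8219, 0) (31, 0) (31, 36) (21.1941, 36)]  |A|=395.1097
4. canonical 5-gon: [(18.3966, 6.2847) (23.8219, 0) (31, 0) (31, 36) (21.1941, 36)]
5. shoelace: 395.1097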